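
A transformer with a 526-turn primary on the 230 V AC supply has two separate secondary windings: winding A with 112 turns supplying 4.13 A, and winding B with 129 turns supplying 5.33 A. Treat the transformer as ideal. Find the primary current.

V_A = 230 × 112/526 = 48.973 V; V_B = 230 × 129/526 = 56.407 V.
P_out = V_A I_A + V_B I_B = 48.973×4.13 + 56.407×5.33 = 202.26 + 300.65 = 502.91 W.
Ideal ⇒ P_in = P_out, so I_p = P_out/V_p = 502.91/230 = 2.19 A.

I_p ≈ 2.19 A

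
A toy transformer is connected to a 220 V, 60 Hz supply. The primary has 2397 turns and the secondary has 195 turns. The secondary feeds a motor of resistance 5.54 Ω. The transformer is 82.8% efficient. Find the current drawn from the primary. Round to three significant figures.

I_p ≈ 0.317 A

V_s = 220 × 195/2397 = 17.897 V.
I_s = V_s/R = 17.897/5.54 = 3.2306 A.
P_out = V_s I_s = 17.897 × 3.2306 = 57.819 W.
P_in = P_out/η = 57.819/0.828 = 69.829 W.
I_p = P_in/V_p = 69.829/220 = 0.317 A.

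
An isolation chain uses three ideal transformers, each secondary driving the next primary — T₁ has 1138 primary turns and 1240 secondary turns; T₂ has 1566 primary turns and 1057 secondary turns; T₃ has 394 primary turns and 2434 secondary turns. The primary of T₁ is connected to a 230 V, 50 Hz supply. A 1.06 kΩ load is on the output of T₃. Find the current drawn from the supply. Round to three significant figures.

Secondary of T₁: V = 230.00 × 1240/1138 = 250.62 V.
Secondary of T₂: V = 250.62 × 1057/1566 = 169.16 V.
Secondary of T₃: V = 169.16 × 2434/394 = 1045.0 V.
I_load = 1045.0/1060 = 0.98585 A, so P_out = 1045.0 × 0.98585 = 1030.2 W.
All ideal ⇒ P_in = P_out, so I_supply = 1030.2/230 = 4.48 A.

I_supply ≈ 4.48 A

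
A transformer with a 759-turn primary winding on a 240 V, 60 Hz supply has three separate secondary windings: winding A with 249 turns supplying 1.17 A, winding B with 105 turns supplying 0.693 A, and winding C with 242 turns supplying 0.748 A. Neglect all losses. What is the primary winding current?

I_p ≈ 0.718 A

V_A = 240 × 249/759 = 78.735 V; V_B = 240 × 105/759 = 33.202 V; V_C = 240 × 242/759 = 76.522 V.
P_out = V_A I_A + V_B I_B + V_C I_C = 78.735×1.17 + 33.202×0.693 + 76.522×0.748 = 92.120 + 23.009 + 57.238 = 172.37 W.
Ideal ⇒ P_in = P_out, so I_p = P_out/V_p = 172.37/240 = 0.718 A.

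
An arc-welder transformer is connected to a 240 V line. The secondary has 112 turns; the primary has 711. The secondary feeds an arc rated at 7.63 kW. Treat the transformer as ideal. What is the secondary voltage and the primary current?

V_s = V_p × N_s/N_p = 240 × 112/711 = 37.806 V.
I_s = P/V_s = 7630/37.806 = 201.82 A.
I_p = I_s × N_s/N_p = 201.82 × 112/711 = 31.8 A.

V_s ≈ 37.8 V, I_p ≈ 31.8 A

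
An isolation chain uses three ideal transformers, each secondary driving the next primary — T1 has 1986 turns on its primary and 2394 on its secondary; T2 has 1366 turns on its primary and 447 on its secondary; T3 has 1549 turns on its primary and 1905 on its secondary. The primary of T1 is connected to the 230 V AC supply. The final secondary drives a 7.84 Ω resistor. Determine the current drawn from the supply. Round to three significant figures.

Secondary of T1: V = 230.00 × 2394/1986 = 277.25 V.
Secondary of T2: V = 277.25 × 447/1366 = 90.726 V.
Secondary of T3: V = 90.726 × 1905/1549 = 111.58 V.
I_load = 111.58/7.84 = 14.232 A, so P_out = 111.58 × 14.232 = 1587.9 W.
All ideal ⇒ P_in = P_out, so I_supply = 1587.9/230 = 6.90 A.

I_supply ≈ 6.90 A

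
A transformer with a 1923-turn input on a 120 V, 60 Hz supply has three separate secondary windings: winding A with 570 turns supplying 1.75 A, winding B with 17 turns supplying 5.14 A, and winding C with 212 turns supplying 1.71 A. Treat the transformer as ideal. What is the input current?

I_in ≈ 0.753 A

V_A = 120 × 570/1923 = 35.569 V; V_B = 120 × 17/1923 = 1.0608 V; V_C = 120 × 212/1923 = 13.229 V.
P_out = V_A I_A + V_B I_B + V_C I_C = 35.569×1.75 + 1.0608×5.14 + 13.229×1.71 = 62.246 + 5.4527 + 22.622 = 90.321 W.
Ideal ⇒ P_in = P_out, so I_in = P_out/V_in = 90.321/120 = 0.753 A.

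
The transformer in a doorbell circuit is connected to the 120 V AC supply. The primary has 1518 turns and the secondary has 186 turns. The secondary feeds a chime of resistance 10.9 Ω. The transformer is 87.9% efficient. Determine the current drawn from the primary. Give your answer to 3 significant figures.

V_s = 120 × 186/1518 = 14.704 V.
I_s = V_s/R = 14.704/10.9 = 1.3490 A.
P_out = V_s I_s = 14.704 × 1.3490 = 19.834 W.
P_in = P_out/η = 19.834/0.879 = 22.565 W.
I_p = P_in/V_p = 22.565/120 = 0.188 A.

I_p ≈ 0.188 A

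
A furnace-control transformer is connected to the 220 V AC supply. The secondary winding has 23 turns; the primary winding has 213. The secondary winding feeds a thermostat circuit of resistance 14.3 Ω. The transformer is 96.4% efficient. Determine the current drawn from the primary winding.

V_s = 220 × 23/213 = 23.756 V.
I_s = V_s/R = 23.756/14.3 = 1.6612 A.
P_out = V_s I_s = 23.756 × 1.6612 = 39.464 W.
P_in = P_out/η = 39.464/0.964 = 40.938 W.
I_p = P_in/V_p = 40.938/220 = 0.186 A.

I_p ≈ 0.186 A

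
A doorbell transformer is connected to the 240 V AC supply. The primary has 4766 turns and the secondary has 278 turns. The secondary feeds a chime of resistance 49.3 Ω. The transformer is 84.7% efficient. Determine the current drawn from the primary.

I_p ≈ 0.0196 A

V_s = 240 × 278/4766 = 13.999 V.
I_s = V_s/R = 13.999/49.3 = 0.28396 A.
P_out = V_s I_s = 13.999 × 0.28396 = 3.9752 W.
P_in = P_out/η = 3.9752/0.847 = 4.6932 W.
I_p = P_in/V_p = 4.6932/240 = 0.0196 A.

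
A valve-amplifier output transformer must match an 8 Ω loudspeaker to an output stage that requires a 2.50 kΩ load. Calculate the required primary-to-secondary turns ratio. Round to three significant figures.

Z_p/Z_s = (N_p/N_s)², so N_p/N_s = √(2500/8) = √312 = 17.7.

N_p/N_s ≈ 17.7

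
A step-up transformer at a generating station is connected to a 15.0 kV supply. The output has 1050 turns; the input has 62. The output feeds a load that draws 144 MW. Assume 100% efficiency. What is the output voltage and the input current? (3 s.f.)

V_out ≈ 254000 V, I_in ≈ 9600 A

V_out = V_in × N_out/N_in = 15000 × 1050/62 = 254030 V.
I_out = P/V_out = 1.44×10^8/254030 = 566.86 A.
I_in = I_out × N_out/N_in = 566.86 × 1050/62 = 9600 A.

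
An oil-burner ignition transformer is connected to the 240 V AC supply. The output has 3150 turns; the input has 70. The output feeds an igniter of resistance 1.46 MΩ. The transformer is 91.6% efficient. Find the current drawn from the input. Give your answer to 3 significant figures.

I_in ≈ 0.363 A

V_out = 240 × 3150/70 = 10800 V.
I_out = V_out/R = 10800/(1.46×10^6) = 0.0073973 A.
P_out = V_out I_out = 10800 × 0.0073973 = 79.890 W.
P_in = P_out/η = 79.890/0.916 = 87.217 W.
I_in = P_in/V_in = 87.217/240 = 0.363 A.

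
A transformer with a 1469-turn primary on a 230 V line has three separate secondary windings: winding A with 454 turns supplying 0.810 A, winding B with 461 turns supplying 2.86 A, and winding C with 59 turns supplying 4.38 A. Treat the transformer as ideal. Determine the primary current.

I_p ≈ 1.32 A

V_A = 230 × 454/1469 = 71.082 V; V_B = 230 × 461/1469 = 72.178 V; V_C = 230 × 59/1469 = 9.2376 V.
P_out = V_A I_A + V_B I_B + V_C I_C = 71.082×0.810 + 72.178×2.86 + 9.2376×4.38 = 57.577 + 206.43 + 40.461 = 304.47 W.
Ideal ⇒ P_in = P_out, so I_p = P_out/V_p = 304.47/230 = 1.32 A.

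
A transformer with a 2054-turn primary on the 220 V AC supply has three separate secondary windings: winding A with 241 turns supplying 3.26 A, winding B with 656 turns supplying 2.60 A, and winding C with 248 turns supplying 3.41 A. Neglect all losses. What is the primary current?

I_p ≈ 1.62 A

V_A = 220 × 241/2054 = 25.813 V; V_B = 220 × 656/2054 = 70.263 V; V_C = 220 × 248/2054 = 26.563 V.
P_out = V_A I_A + V_B I_B + V_C I_C = 25.813×3.26 + 70.263×2.60 + 26.563×3.41 = 84.151 + 182.68 + 90.579 = 357.41 W.
Ideal ⇒ P_in = P_out, so I_p = P_out/V_p = 357.41/220 = 1.62 A.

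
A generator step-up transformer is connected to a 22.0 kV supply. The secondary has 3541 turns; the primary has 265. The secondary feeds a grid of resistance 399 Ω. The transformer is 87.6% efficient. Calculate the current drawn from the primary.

V_s = 22000 × 3541/265 = 293970 V.
I_s = V_s/R = 293970/399 = 736.77 A.
P_out = V_s I_s = 293970 × 736.77 = 2.1659×10^8 W.
P_in = P_out/η = 2.1659×10^8/0.876 = 2.4725×10^8 W.
I_p = P_in/V_p = 2.4725×10^8/22000 = 11200 A.

I_p ≈ 11200 A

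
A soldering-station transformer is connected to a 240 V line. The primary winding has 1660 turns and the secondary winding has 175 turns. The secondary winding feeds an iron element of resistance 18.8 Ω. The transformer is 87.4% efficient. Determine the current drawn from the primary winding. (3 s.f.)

V_s = 240 × 175/1660 = 25.301 V.
I_s = V_s/R = 25.301/18.8 = 1.3458 A.
P_out = V_s I_s = 25.301 × 1.3458 = 34.051 W.
P_in = P_out/η = 34.051/0.874 = 38.959 W.
I_p = P_in/V_p = 38.959/240 = 0.162 A.

I_p ≈ 0.162 A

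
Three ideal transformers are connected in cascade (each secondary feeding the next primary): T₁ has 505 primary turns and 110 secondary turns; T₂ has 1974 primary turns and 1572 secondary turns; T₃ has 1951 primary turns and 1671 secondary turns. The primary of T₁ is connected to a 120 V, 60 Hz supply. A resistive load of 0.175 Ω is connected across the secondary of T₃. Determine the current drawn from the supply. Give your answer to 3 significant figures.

After T₁: V = 120.00 × 110/505 = 26.139 V.
After T₂: V = 26.139 × 1572/1974 = 20.816 V.
After T₃: V = 20.816 × 1671/1951 = 17.828 V.
I_load = 17.828/0.175 = 101.88 A, so P_out = 17.828 × 101.88 = 1816.3 W.
All ideal ⇒ P_in = P_out, so I_supply = 1816.3/120 = 15.1 A.

I_supply ≈ 15.1 A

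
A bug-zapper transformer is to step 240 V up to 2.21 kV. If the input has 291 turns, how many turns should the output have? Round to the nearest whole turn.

N_out/N_in = V_out/V_in, so N_out = 291 × 2210/240 = 2679.6 ≈ 2680 turns.

N_out = 2680 turns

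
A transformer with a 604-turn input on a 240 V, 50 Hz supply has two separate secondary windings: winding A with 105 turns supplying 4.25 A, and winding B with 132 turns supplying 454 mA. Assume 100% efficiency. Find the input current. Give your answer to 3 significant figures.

V_A = 240 × 105/604 = 41.722 V; V_B = 240 × 132/604 = 52.450 V.
P_out = V_A I_A + V_B I_B = 41.722×4.25 + 52.450×0.454 = 177.32 + 23.812 = 201.13 W.
Ideal ⇒ P_in = P_out, so I_in = P_out/V_in = 201.13/240 = 0.838 A.

I_in ≈ 0.838 A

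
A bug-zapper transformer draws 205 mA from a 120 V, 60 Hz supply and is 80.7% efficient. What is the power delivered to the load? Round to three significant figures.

P_out ≈ 19.9 W

P_in = V_in I_in = 120 × 0.205 = 24.600 W.
P_out = η P_in = 0.807 × 24.600 = 19.9 W.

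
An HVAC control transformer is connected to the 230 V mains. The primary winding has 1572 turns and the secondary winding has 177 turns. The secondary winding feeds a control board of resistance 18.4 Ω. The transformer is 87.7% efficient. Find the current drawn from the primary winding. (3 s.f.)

V_s = 230 × 177/1572 = 25.897 V.
I_s = V_s/R = 25.897/18.4 = 1.4074 A.
P_out = V_s I_s = 25.897 × 1.4074 = 36.448 W.
P_in = P_out/η = 36.448/0.877 = 41.560 W.
I_p = P_in/V_p = 41.560/230 = 0.181 A.

I_p ≈ 0.181 A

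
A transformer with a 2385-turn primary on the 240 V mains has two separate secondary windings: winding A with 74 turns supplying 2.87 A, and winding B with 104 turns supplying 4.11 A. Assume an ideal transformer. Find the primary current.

I_p ≈ 0.268 A

V_A = 240 × 74/2385 = 7.4465 V; V_B = 240 × 104/2385 = 10.465 V.
P_out = V_A I_A + V_B I_B = 7.4465×2.87 + 10.465×4.11 = 21.372 + 43.013 = 64.384 W.
Ideal ⇒ P_in = P_out, so I_p = P_out/V_p = 64.384/240 = 0.268 A.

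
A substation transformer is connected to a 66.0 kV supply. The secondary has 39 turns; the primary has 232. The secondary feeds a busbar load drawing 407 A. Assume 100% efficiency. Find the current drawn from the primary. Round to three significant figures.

I_p ≈ 68.4 A

For an ideal transformer I_p N_p = I_s N_s, so I_p = 407 × 39/232 = 68.4 A.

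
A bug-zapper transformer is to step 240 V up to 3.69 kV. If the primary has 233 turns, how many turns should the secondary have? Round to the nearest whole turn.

N_s/N_p = V_s/V_p, so N_s = 233 × 3690/240 = 3582.4 ≈ 3582 turns.

N_s = 3582 turns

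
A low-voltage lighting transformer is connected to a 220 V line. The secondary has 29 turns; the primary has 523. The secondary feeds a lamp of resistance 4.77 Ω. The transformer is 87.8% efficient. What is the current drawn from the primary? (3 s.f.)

V_s = 220 × 29/523 = 12.199 V.
I_s = V_s/R = 12.199/4.77 = 2.5574 A.
P_out = V_s I_s = 12.199 × 2.5574 = 31.197 W.
P_in = P_out/η = 31.197/0.878 = 35.532 W.
I_p = P_in/V_p = 35.532/220 = 0.162 A.

I_p ≈ 0.162 A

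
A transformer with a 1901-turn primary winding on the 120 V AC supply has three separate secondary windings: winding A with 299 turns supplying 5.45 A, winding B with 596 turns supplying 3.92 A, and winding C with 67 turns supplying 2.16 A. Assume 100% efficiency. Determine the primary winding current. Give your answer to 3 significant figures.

I_p ≈ 2.16 A

V_A = 120 × 299/1901 = 18.874 V; V_B = 120 × 596/1901 = 37.622 V; V_C = 120 × 67/1901 = 4.2294 V.
P_out = V_A I_A + V_B I_B + V_C I_C = 18.874×5.45 + 37.622×3.92 + 4.2294×2.16 = 102.86 + 147.48 + 9.1354 = 259.48 W.
Ideal ⇒ P_in = P_out, so I_p = P_out/V_p = 259.48/120 = 2.16 A.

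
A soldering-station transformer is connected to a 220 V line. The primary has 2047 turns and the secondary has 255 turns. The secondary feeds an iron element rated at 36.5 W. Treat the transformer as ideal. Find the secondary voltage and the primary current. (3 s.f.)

V_s ≈ 27.4 V, I_p ≈ 0.166 A

V_s = V_p × N_s/N_p = 220 × 255/2047 = 27.406 V.
I_s = P/V_s = 36.5/27.406 = 1.3318 A.
I_p = I_s × N_s/N_p = 1.3318 × 255/2047 = 0.166 A.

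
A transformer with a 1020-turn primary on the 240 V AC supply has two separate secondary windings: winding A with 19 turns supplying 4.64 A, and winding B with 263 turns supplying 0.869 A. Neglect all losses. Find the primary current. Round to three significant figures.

I_p ≈ 0.310 A

V_A = 240 × 19/1020 = 4.4706 V; V_B = 240 × 263/1020 = 61.882 V.
P_out = V_A I_A + V_B I_B = 4.4706×4.64 + 61.882×0.869 = 20.744 + 53.776 = 74.519 W.
Ideal ⇒ P_in = P_out, so I_p = P_out/V_p = 74.519/240 = 0.310 A.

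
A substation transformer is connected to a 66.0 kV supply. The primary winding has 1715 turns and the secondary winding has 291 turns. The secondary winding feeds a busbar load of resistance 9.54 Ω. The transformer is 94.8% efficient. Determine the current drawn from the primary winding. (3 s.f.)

V_s = 66000 × 291/1715 = 11199 V.
I_s = V_s/R = 11199/9.54 = 1173.9 A.
P_out = V_s I_s = 11199 × 1173.9 = 1.3146×10^7 W.
P_in = P_out/η = 1.3146×10^7/0.948 = 1.3867×10^7 W.
I_p = P_in/V_p = 1.3867×10^7/66000 = 210 A.

I_p ≈ 210 A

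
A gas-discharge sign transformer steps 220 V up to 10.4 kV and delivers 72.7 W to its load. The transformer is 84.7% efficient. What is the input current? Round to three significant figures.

I_in ≈ 0.390 A

P_in = P_out/η = 72.7/0.847 = 85.832 W.
I_in = P_in/V_in = 85.832/220 = 0.390 A.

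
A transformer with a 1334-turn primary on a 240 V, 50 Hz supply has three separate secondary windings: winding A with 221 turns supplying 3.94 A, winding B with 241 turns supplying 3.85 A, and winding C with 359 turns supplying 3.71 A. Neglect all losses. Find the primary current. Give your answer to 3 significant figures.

V_A = 240 × 221/1334 = 39.760 V; V_B = 240 × 241/1334 = 43.358 V; V_C = 240 × 359/1334 = 64.588 V.
P_out = V_A I_A + V_B I_B + V_C I_C = 39.760×3.94 + 43.358×3.85 + 64.588×3.71 = 156.65 + 166.93 + 239.62 = 563.20 W.
Ideal ⇒ P_in = P_out, so I_p = P_out/V_p = 563.20/240 = 2.35 A.

I_p ≈ 2.35 A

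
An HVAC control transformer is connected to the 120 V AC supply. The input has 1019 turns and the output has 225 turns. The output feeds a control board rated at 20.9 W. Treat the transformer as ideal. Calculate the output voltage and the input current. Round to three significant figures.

V_out = V_in × N_out/N_in = 120 × 225/1019 = 26.497 V.
I_out = P/V_out = 20.9/26.497 = 0.78878 A.
I_in = I_out × N_out/N_in = 0.78878 × 225/1019 = 0.174 A.

V_out ≈ 26.5 V, I_in ≈ 0.174 A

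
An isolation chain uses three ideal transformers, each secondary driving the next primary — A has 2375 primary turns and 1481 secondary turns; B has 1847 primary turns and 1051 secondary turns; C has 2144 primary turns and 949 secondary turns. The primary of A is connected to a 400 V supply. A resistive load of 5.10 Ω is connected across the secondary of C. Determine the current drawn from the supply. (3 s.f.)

After A: V = 400.00 × 1481/2375 = 249.43 V.
After B: V = 249.43 × 1051/1847 = 141.93 V.
After C: V = 141.93 × 949/2144 = 62.824 V.
I_load = 62.824/5.10 = 12.319 A, so P_out = 62.824 × 12.319 = 773.90 W.
All ideal ⇒ P_in = P_out, so I_supply = 773.90/400 = 1.93 A.

I_supply ≈ 1.93 A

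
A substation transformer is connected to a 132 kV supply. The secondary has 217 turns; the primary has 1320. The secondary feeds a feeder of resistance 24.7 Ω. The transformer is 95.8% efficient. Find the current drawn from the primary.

I_p ≈ 151 A

V_s = 132000 × 217/1320 = 21700 V.
I_s = V_s/R = 21700/24.7 = 878.54 A.
P_out = V_s I_s = 21700 × 878.54 = 1.9064×10^7 W.
P_in = P_out/η = 1.9064×10^7/0.958 = 1.9900×10^7 W.
I_p = P_in/V_p = 1.9900×10^7/132000 = 151 A.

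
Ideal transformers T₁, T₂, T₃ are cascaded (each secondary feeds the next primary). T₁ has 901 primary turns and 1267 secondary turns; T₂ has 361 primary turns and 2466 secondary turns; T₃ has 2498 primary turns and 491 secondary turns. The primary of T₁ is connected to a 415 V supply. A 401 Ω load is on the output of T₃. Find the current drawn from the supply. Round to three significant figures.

After T₁: V = 415.00 × 1267/901 = 583.58 V.
After T₂: V = 583.58 × 2466/361 = 3986.4 V.
After T₃: V = 3986.4 × 491/2498 = 783.56 V.
I_load = 783.56/401 = 1.9540 A, so P_out = 783.56 × 1.9540 = 1531.1 W.
All ideal ⇒ P_in = P_out, so I_supply = 1531.1/415 = 3.69 A.

I_supply ≈ 3.69 A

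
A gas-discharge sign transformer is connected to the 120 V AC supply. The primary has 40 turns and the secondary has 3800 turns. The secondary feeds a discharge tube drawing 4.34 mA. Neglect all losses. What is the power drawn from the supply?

I_p = I_s × N_s/N_p = 0.00434 × 3800/40 = 0.41230 A.
P = V_p I_p = 120 × 0.41230 = 49.5 W.

P ≈ 49.5 W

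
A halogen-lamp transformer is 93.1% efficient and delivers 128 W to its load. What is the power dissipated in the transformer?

P_loss ≈ 9.49 W

P_in = P_out/η = 128/0.931 = 137.487 W.
P_loss = P_in − P_out = 137.487 − 128 = 9.49 W.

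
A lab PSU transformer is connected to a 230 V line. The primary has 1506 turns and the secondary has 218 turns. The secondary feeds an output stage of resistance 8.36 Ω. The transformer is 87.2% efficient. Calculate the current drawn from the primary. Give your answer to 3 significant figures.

I_p ≈ 0.661 A

V_s = 230 × 218/1506 = 33.293 V.
I_s = V_s/R = 33.293/8.36 = 3.9825 A.
P_out = V_s I_s = 33.293 × 3.9825 = 132.59 W.
P_in = P_out/η = 132.59/0.872 = 152.05 W.
I_p = P_in/V_p = 152.05/230 = 0.661 A.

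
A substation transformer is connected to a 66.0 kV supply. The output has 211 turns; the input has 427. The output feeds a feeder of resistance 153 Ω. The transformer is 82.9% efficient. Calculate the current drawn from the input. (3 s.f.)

V_out = 66000 × 211/427 = 32614 V.
I_out = V_out/R = 32614/153 = 213.16 A.
P_out = V_out I_out = 32614 × 213.16 = 6.9519×10^6 W.
P_in = P_out/η = 6.9519×10^6/0.829 = 8.3859×10^6 W.
I_in = P_in/V_in = 8.3859×10^6/66000 = 127 A.

I_in ≈ 127 A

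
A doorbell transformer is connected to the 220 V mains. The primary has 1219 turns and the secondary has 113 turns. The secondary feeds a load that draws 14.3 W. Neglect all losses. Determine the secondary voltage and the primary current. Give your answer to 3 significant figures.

V_s ≈ 20.4 V, I_p ≈ 0.0650 A

V_s = V_p × N_s/N_p = 220 × 113/1219 = 20.394 V.
I_s = P/V_s = 14.3/20.394 = 0.70119 A.
I_p = I_s × N_s/N_p = 0.70119 × 113/1219 = 0.0650 A.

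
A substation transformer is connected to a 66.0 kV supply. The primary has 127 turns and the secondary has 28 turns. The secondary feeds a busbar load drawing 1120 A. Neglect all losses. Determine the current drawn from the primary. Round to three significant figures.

For an ideal transformer I_p N_p = I_s N_s, so I_p = 1120 × 28/127 = 247 A.

I_p ≈ 247 A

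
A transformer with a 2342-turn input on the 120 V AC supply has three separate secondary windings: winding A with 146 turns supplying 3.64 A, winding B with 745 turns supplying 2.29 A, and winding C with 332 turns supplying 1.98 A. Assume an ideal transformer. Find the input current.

I_in ≈ 1.24 A

V_A = 120 × 146/2342 = 7.4808 V; V_B = 120 × 745/2342 = 38.173 V; V_C = 120 × 332/2342 = 17.011 V.
P_out = V_A I_A + V_B I_B + V_C I_C = 7.4808×3.64 + 38.173×2.29 + 17.011×1.98 = 27.230 + 87.415 + 33.682 = 148.33 W.
Ideal ⇒ P_in = P_out, so I_in = P_out/V_in = 148.33/120 = 1.24 A.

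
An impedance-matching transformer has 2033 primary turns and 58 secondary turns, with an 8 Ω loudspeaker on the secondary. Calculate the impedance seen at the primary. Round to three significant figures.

Z_p = (N_p/N_s)² × Z_s = (2033/58)² × 8 = 9830 Ω.

Z_p ≈ 9830 Ω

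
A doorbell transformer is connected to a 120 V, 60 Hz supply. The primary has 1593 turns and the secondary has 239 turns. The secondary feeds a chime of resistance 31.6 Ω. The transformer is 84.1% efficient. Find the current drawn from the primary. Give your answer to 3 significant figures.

I_p ≈ 0.102 A

V_s = 120 × 239/1593 = 18.004 V.
I_s = V_s/R = 18.004/31.6 = 0.56974 A.
P_out = V_s I_s = 18.004 × 0.56974 = 10.257 W.
P_in = P_out/η = 10.257/0.841 = 12.197 W.
I_p = P_in/V_p = 12.197/120 = 0.102 A.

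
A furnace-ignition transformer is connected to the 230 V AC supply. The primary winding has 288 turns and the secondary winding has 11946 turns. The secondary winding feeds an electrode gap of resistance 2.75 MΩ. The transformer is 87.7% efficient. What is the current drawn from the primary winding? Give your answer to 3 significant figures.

I_p ≈ 0.164 A

V_s = 230 × 11946/288 = 9540.2 V.
I_s = V_s/R = 9540.2/(2.75×10^6) = 0.0034692 A.
P_out = V_s I_s = 9540.2 × 0.0034692 = 33.097 W.
P_in = P_out/η = 33.097/0.877 = 37.738 W.
I_p = P_in/V_p = 37.738/230 = 0.164 A.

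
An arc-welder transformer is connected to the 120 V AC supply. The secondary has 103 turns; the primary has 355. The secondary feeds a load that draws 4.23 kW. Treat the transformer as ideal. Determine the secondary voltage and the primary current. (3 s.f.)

V_s ≈ 34.8 V, I_p ≈ 35.2 A

V_s = V_p × N_s/N_p = 120 × 103/355 = 34.817 V.
I_s = P/V_s = 4230/34.817 = 121.49 A.
I_p = I_s × N_s/N_p = 121.49 × 103/355 = 35.2 A.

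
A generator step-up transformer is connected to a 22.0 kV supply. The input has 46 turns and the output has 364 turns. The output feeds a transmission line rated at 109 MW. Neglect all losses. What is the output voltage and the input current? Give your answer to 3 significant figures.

V_out ≈ 174000 V, I_in ≈ 4950 A

V_out = V_in × N_out/N_in = 22000 × 364/46 = 174090 V.
I_out = P/V_out = 1.09×10^8/174090 = 626.12 A.
I_in = I_out × N_out/N_in = 626.12 × 364/46 = 4950 A.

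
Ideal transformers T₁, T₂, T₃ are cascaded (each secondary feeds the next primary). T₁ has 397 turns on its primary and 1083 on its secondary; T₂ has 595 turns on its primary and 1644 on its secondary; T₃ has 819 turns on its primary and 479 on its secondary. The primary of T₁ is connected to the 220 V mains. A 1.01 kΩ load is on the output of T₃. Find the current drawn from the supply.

After T₁: V = 220.00 × 1083/397 = 600.15 V.
After T₂: V = 600.15 × 1644/595 = 1658.2 V.
After T₃: V = 1658.2 × 479/819 = 969.83 V.
I_load = 969.83/1010 = 0.96023 A, so P_out = 969.83 × 0.96023 = 931.26 W.
All ideal ⇒ P_in = P_out, so I_supply = 931.26/220 = 4.23 A.

I_supply ≈ 4.23 A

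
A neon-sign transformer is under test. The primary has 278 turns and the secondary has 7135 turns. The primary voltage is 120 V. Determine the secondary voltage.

V_s ≈ 3080 V

V_s/V_p = N_s/N_p, so V_s = 120 × 7135/278 = 3080 V.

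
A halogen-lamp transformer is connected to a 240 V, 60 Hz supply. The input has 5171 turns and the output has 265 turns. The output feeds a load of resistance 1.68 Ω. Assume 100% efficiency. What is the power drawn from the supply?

P ≈ 90.0 W

V_out = V_in × N_out/N_in = 240 × 265/5171 = 12.299 V.
I_out = V_out/R = 12.299/1.68 = 7.3210 A.
I_in = I_out × N_out/N_in = 7.3210 × 265/5171 = 0.37518 A.
P = V_in I_in = 240 × 0.37518 = 90.0 W.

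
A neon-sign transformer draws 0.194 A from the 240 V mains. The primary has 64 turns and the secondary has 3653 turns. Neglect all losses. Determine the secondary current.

I_s ≈ 0.00340 A

I_s/I_p = N_p/N_s, so I_s = 0.194 × 64/3653 = 0.00340 A.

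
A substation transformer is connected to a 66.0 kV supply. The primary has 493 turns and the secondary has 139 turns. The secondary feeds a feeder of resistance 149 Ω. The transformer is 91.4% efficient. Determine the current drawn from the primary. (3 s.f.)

V_s = 66000 × 139/493 = 18609 V.
I_s = V_s/R = 18609/149 = 124.89 A.
P_out = V_s I_s = 18609 × 124.89 = 2.3240×10^6 W.
P_in = P_out/η = 2.3240×10^6/0.914 = 2.5427×10^6 W.
I_p = P_in/V_p = 2.5427×10^6/66000 = 38.5 A.

I_p ≈ 38.5 A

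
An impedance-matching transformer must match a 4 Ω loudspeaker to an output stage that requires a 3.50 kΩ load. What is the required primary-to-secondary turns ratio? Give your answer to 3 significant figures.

N_p/N_s ≈ 29.6

Z_p/Z_s = (N_p/N_s)², so N_p/N_s = √(3500/4) = √875 = 29.6.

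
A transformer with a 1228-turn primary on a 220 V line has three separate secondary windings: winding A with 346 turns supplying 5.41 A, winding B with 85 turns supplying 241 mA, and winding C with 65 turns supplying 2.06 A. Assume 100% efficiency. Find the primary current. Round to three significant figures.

V_A = 220 × 346/1228 = 61.987 V; V_B = 220 × 85/1228 = 15.228 V; V_C = 220 × 65/1228 = 11.645 V.
P_out = V_A I_A + V_B I_B + V_C I_C = 61.987×5.41 + 15.228×0.241 + 11.645×2.06 = 335.35 + 3.6700 + 23.989 = 363.01 W.
Ideal ⇒ P_in = P_out, so I_p = P_out/V_p = 363.01/220 = 1.65 A.

I_p ≈ 1.65 A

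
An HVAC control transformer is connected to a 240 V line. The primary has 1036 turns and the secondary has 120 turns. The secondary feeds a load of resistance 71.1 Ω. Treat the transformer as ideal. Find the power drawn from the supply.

V_s = V_p × N_s/N_p = 240 × 120/1036 = 27.799 V.
I_s = V_s/R = 27.799/71.1 = 0.39099 A.
I_p = I_s × N_s/N_p = 0.39099 × 120/1036 = 0.045288 A.
P = V_p I_p = 240 × 0.045288 = 10.9 W.

P ≈ 10.9 W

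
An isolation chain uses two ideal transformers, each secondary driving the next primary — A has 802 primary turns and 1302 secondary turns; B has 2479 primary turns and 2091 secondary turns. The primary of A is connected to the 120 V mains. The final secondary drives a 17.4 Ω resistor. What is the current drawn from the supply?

I_supply ≈ 12.9 A

Secondary of A: V = 120.00 × 1302/802 = 194.81 V.
Secondary of B: V = 194.81 × 2091/2479 = 164.32 V.
I_load = 164.32/17.4 = 9.4438 A, so P_out = 164.32 × 9.4438 = 1551.8 W.
All ideal ⇒ P_in = P_out, so I_supply = 1551.8/120 = 12.9 A.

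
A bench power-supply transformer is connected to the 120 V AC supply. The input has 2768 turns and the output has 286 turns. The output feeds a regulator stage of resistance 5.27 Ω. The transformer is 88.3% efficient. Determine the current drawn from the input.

I_in ≈ 0.275 A

V_out = 120 × 286/2768 = 12.399 V.
I_out = V_out/R = 12.399/5.27 = 2.3527 A.
P_out = V_out I_out = 12.399 × 2.3527 = 29.171 W.
P_in = P_out/η = 29.171/0.883 = 33.036 W.
I_in = P_in/V_in = 33.036/120 = 0.275 A.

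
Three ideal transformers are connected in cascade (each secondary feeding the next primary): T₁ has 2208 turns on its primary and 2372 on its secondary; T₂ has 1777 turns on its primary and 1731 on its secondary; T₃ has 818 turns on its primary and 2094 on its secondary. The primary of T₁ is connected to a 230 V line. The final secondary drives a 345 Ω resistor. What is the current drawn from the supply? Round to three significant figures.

I_supply ≈ 4.78 A

Secondary of T₁: V = 230.00 × 2372/2208 = 247.08 V.
Secondary of T₂: V = 247.08 × 1731/1777 = 240.69 V.
Secondary of T₃: V = 240.69 × 2094/818 = 616.14 V.
I_load = 616.14/345 = 1.7859 A, so P_out = 616.14 × 1.7859 = 1100.4 W.
All ideal ⇒ P_in = P_out, so I_supply = 1100.4/230 = 4.78 A.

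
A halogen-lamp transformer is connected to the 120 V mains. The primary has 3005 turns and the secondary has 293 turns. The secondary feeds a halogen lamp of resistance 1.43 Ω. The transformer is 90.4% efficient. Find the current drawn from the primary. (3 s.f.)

I_p ≈ 0.883 A

V_s = 120 × 293/3005 = 11.700 V.
I_s = V_s/R = 11.700/1.43 = 8.1822 A.
P_out = V_s I_s = 11.700 × 8.1822 = 95.735 W.
P_in = P_out/η = 95.735/0.904 = 105.90 W.
I_p = P_in/V_p = 105.90/120 = 0.883 A.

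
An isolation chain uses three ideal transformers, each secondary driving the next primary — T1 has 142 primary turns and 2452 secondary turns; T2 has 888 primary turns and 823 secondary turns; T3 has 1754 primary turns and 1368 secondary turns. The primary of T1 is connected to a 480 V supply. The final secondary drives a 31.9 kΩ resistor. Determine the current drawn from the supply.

Secondary of T1: V = 480.00 × 2452/142 = 8288.5 V.
Secondary of T2: V = 8288.5 × 823/888 = 7681.8 V.
Secondary of T3: V = 7681.8 × 1368/1754 = 5991.2 V.
I_load = 5991.2/31900 = 0.18781 A, so P_out = 5991.2 × 0.18781 = 1125.2 W.
All ideal ⇒ P_in = P_out, so I_supply = 1125.2/480 = 2.34 A.

I_supply ≈ 2.34 A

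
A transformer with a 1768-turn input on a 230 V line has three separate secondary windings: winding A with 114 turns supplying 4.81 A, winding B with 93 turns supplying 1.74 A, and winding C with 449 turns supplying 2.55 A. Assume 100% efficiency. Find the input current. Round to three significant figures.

I_in ≈ 1.05 A

V_A = 230 × 114/1768 = 14.830 V; V_B = 230 × 93/1768 = 12.098 V; V_C = 230 × 449/1768 = 58.411 V.
P_out = V_A I_A + V_B I_B + V_C I_C = 14.830×4.81 + 12.098×1.74 + 58.411×2.55 = 71.334 + 21.051 + 148.95 = 241.33 W.
Ideal ⇒ P_in = P_out, so I_in = P_out/V_in = 241.33/230 = 1.05 A.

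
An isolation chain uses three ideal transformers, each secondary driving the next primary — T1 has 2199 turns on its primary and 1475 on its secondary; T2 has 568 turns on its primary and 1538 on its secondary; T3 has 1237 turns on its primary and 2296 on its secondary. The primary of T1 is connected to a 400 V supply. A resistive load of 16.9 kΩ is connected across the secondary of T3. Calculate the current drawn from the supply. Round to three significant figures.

I_supply ≈ 0.269 A

After T1: V = 400.00 × 1475/2199 = 268.30 V.
After T2: V = 268.30 × 1538/568 = 726.50 V.
After T3: V = 726.50 × 2296/1237 = 1348.5 V.
I_load = 1348.5/16900 = 0.079790 A, so P_out = 1348.5 × 0.079790 = 107.59 W.
All ideal ⇒ P_in = P_out, so I_supply = 107.59/400 = 0.269 A.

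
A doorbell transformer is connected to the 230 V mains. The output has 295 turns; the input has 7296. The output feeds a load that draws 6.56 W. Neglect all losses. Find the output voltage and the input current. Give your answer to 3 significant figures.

V_out ≈ 9.30 V, I_in ≈ 0.0285 A

V_out = V_in × N_out/N_in = 230 × 295/7296 = 9.2996 V.
I_out = P/V_out = 6.56/9.2996 = 0.70541 A.
I_in = I_out × N_out/N_in = 0.70541 × 295/7296 = 0.0285 A.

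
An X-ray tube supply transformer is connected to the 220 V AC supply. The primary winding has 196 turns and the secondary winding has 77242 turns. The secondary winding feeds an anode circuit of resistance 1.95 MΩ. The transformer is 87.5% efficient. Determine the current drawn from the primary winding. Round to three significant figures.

I_p ≈ 20.0 A

V_s = 220 × 77242/196 = 86700 V.
I_s = V_s/R = 86700/(1.95×10^6) = 0.044462 A.
P_out = V_s I_s = 86700 × 0.044462 = 3854.8 W.
P_in = P_out/η = 3854.8/0.875 = 4405.5 W.
I_p = P_in/V_p = 4405.5/220 = 20.0 A.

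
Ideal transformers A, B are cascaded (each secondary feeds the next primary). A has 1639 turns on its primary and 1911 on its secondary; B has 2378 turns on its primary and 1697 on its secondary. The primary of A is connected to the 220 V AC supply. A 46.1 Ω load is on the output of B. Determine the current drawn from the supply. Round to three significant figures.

After A: V = 220.00 × 1911/1639 = 256.51 V.
After B: V = 256.51 × 1697/2378 = 183.05 V.
I_load = 183.05/46.1 = 3.9708 A, so P_out = 183.05 × 3.9708 = 726.86 W.
All ideal ⇒ P_in = P_out, so I_supply = 726.86/220 = 3.30 A.

I_supply ≈ 3.30 A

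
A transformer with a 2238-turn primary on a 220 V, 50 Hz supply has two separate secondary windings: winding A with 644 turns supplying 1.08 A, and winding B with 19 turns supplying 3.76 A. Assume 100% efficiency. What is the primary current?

V_A = 220 × 644/2238 = 63.307 V; V_B = 220 × 19/2238 = 1.8677 V.
P_out = V_A I_A + V_B I_B = 63.307×1.08 + 1.8677×3.76 = 68.371 + 7.0227 = 75.394 W.
Ideal ⇒ P_in = P_out, so I_p = P_out/V_p = 75.394/220 = 0.343 A.

I_p ≈ 0.343 A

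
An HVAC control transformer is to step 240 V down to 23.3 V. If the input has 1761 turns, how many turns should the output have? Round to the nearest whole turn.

N_out = 171 turns

N_out/N_in = V_out/V_in, so N_out = 1761 × 23.3/240 = 171.0 ≈ 171 turns.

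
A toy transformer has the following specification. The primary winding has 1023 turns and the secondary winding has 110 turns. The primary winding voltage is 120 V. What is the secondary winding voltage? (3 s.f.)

V_s/V_p = N_s/N_p, so V_s = 120 × 110/1023 = 12.9 V.

V_s ≈ 12.9 V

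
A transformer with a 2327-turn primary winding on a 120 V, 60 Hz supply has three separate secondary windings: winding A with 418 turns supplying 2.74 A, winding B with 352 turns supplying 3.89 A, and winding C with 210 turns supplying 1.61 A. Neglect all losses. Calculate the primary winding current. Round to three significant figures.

V_A = 120 × 418/2327 = 21.556 V; V_B = 120 × 352/2327 = 18.152 V; V_C = 120 × 210/2327 = 10.829 V.
P_out = V_A I_A + V_B I_B + V_C I_C = 21.556×2.74 + 18.152×3.89 + 10.829×1.61 = 59.062 + 70.612 + 17.435 = 147.11 W.
Ideal ⇒ P_in = P_out, so I_p = P_out/V_p = 147.11/120 = 1.23 A.

I_p ≈ 1.23 A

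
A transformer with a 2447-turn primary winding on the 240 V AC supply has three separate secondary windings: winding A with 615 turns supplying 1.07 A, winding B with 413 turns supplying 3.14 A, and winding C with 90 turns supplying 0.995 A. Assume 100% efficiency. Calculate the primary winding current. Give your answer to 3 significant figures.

I_p ≈ 0.835 A

V_A = 240 × 615/2447 = 60.319 V; V_B = 240 × 413/2447 = 40.507 V; V_C = 240 × 90/2447 = 8.8271 V.
P_out = V_A I_A + V_B I_B + V_C I_C = 60.319×1.07 + 40.507×3.14 + 8.8271×0.995 = 64.541 + 127.19 + 8.7830 = 200.52 W.
Ideal ⇒ P_in = P_out, so I_p = P_out/V_p = 200.52/240 = 0.835 A.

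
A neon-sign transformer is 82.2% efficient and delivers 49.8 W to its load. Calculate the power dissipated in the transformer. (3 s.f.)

P_in = P_out/η = 49.8/0.822 = 60.5839 W.
P_loss = P_in − P_out = 60.5839 − 49.8 = 10.8 W.

P_loss ≈ 10.8 W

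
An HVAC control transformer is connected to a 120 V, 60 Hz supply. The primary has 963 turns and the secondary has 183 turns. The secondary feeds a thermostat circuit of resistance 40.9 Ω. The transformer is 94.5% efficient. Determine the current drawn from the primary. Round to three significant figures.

I_p ≈ 0.112 A

V_s = 120 × 183/963 = 22.804 V.
I_s = V_s/R = 22.804/40.9 = 0.55755 A.
P_out = V_s I_s = 22.804 × 0.55755 = 12.714 W.
P_in = P_out/η = 12.714/0.945 = 13.454 W.
I_p = P_in/V_p = 13.454/120 = 0.112 A.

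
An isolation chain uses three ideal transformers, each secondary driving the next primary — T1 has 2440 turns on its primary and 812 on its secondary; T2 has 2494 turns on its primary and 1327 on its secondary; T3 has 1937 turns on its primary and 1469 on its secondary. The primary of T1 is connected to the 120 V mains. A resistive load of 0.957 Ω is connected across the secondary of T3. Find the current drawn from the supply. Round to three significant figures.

Secondary of T1: V = 120.00 × 812/2440 = 39.934 V.
Secondary of T2: V = 39.934 × 1327/2494 = 21.248 V.
Secondary of T3: V = 21.248 × 1469/1937 = 16.114 V.
I_load = 16.114/0.957 = 16.838 A, so P_out = 16.114 × 16.838 = 271.34 W.
All ideal ⇒ P_in = P_out, so I_supply = 271.34/120 = 2.26 A.

I_supply ≈ 2.26 A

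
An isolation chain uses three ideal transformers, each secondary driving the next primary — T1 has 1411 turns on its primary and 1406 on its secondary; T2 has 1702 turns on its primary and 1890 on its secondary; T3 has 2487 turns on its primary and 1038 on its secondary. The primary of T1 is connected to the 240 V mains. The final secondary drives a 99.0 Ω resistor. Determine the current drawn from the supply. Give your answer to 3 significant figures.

After T1: V = 240.00 × 1406/1411 = 239.15 V.
After T2: V = 239.15 × 1890/1702 = 265.57 V.
After T3: V = 265.57 × 1038/2487 = 110.84 V.
I_load = 110.84/99.0 = 1.1196 A, so P_out = 110.84 × 1.1196 = 124.09 W.
All ideal ⇒ P_in = P_out, so I_supply = 124.09/240 = 0.517 A.

I_supply ≈ 0.517 A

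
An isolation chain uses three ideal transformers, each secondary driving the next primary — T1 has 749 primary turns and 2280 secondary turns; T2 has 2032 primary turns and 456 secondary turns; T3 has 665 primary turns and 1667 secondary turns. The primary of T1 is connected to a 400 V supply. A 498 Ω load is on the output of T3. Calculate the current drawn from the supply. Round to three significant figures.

I_supply ≈ 2.36 A

Secondary of T1: V = 400.00 × 2280/749 = 1217.6 V.
Secondary of T2: V = 1217.6 × 456/2032 = 273.25 V.
Secondary of T3: V = 273.25 × 1667/665 = 684.96 V.
I_load = 684.96/498 = 1.3754 A, so P_out = 684.96 × 1.3754 = 942.12 W.
All ideal ⇒ P_in = P_out, so I_supply = 942.12/400 = 2.36 A.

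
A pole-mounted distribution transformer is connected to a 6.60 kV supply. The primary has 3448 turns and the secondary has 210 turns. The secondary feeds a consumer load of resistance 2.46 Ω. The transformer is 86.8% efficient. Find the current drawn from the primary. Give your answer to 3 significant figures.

V_s = 6600 × 210/3448 = 401.97 V.
I_s = V_s/R = 401.97/2.46 = 163.40 A.
P_out = V_s I_s = 401.97 × 163.40 = 65684 W.
P_in = P_out/η = 65684/0.868 = 75672 W.
I_p = P_in/V_p = 75672/6600 = 11.5 A.

I_p ≈ 11.5 A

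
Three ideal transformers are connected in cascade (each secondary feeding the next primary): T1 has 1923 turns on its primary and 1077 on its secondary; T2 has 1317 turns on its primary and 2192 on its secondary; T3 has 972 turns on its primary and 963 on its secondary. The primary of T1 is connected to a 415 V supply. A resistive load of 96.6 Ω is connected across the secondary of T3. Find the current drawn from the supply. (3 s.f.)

I_supply ≈ 3.66 A

Secondary of T1: V = 415.00 × 1077/1923 = 232.43 V.
Secondary of T2: V = 232.43 × 2192/1317 = 386.85 V.
Secondary of T3: V = 386.85 × 963/972 = 383.27 V.
I_load = 383.27/96.6 = 3.9675 A, so P_out = 383.27 × 3.9675 = 1520.6 W.
All ideal ⇒ P_in = P_out, so I_supply = 1520.6/415 = 3.66 A.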